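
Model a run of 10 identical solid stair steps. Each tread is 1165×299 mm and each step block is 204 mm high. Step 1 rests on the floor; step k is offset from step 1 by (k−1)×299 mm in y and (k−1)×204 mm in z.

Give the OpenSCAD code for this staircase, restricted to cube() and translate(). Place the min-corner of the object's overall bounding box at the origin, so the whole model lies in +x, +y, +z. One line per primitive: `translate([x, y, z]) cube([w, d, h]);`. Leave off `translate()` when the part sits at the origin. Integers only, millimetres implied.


cube([1165, 299, 204]);
translate([0, 299, 204]) cube([1165, 299, 204]);
translate([0, 598, 408]) cube([1165, 299, 204]);
translate([0, 897, 612]) cube([1165, 299, 204]);
translate([0, 1196, 816]) cube([1165, 299, 204]);
translate([0, 1495, 1020]) cube([1165, 299, 204]);
translate([0, 1794, 1224]) cube([1165, 299, 204]);
translate([0, 2093, 1428]) cube([1165, 299, 204]);
translate([0, 2392, 1632]) cube([1165, 299, 204]);
translate([0, 2691, 1836]) cube([1165, 299, 204]);


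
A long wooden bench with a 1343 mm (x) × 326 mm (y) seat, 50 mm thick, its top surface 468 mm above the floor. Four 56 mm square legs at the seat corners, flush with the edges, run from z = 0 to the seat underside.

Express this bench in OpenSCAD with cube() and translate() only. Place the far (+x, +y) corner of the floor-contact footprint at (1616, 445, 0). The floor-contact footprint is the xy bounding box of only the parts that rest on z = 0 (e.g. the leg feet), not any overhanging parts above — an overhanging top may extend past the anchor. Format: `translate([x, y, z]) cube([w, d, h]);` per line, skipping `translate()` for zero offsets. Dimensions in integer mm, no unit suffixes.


// leg_h = 468 − 50 = 418
translate([273, 119, 418]) cube([1343, 326, 50]);
translate([273, 119, 0]) cube([56, 56, 418]);
translate([273, 389, 0]) cube([56, 56, 418]);
translate([1560, 119, 0]) cube([56, 56, 418]);
translate([1560, 389, 0]) cube([56, 56, 418]);


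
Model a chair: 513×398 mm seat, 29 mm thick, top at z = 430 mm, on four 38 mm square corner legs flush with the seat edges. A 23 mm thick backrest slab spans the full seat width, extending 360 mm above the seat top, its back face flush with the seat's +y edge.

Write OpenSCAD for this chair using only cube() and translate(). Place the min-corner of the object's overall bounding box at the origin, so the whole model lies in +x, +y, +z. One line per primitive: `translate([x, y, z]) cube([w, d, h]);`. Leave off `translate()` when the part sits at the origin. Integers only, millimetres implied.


// leg_h = 430 - 29 = 401
translate([0, 0, 401]) cube([513, 398, 29]);
cube([38, 38, 401]);
translate([475, 0, 0]) cube([38, 38, 401]);
translate([0, 360, 0]) cube([38, 38, 401]);
translate([475, 360, 0]) cube([38, 38, 401]);
translate([0, 375, 430]) cube([513, 23, 360]);


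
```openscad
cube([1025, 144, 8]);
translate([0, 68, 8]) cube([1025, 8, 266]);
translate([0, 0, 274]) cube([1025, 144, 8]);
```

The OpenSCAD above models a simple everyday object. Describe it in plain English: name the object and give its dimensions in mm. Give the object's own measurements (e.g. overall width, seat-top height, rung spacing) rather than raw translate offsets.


An I-beam lying along x, 1025 mm long. Overall section height 282 mm. Two flanges 144 mm wide (y) and 8 mm thick, one on the floor and one at the top; a web 8 mm thick runs between them, centred on the flange width.


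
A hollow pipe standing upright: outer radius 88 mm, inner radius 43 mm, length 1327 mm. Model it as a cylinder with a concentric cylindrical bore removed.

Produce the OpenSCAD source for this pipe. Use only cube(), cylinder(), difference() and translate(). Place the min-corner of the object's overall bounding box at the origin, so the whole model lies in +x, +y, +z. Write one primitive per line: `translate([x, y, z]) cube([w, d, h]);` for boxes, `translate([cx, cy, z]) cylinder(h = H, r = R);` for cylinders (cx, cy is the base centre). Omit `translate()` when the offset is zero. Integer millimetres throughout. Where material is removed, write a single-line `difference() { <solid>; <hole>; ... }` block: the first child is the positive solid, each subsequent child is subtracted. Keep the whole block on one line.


difference() { translate([88, 88, 0]) cylinder(h = 1327, r = 88); translate([88, 88, 0]) cylinder(h = 1327, r = 43); }


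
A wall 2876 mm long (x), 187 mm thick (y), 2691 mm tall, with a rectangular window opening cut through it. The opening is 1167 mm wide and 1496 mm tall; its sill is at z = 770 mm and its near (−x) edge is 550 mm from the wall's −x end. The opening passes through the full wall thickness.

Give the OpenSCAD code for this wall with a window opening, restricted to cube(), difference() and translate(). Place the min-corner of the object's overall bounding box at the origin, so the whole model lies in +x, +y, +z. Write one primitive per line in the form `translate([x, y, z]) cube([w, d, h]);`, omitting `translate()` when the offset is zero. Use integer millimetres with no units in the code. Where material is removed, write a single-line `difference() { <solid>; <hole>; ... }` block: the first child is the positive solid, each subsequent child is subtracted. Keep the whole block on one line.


difference() { cube([2876, 187, 2691]); translate([550, 0, 770]) cube([1167, 187, 1496]); }


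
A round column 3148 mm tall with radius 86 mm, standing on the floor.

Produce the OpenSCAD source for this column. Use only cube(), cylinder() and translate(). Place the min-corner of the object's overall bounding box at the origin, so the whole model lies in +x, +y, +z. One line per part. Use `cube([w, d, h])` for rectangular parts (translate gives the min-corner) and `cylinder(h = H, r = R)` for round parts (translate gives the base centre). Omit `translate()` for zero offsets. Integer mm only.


translate([86, 86, 0]) cylinder(h = 3148, r = 86);


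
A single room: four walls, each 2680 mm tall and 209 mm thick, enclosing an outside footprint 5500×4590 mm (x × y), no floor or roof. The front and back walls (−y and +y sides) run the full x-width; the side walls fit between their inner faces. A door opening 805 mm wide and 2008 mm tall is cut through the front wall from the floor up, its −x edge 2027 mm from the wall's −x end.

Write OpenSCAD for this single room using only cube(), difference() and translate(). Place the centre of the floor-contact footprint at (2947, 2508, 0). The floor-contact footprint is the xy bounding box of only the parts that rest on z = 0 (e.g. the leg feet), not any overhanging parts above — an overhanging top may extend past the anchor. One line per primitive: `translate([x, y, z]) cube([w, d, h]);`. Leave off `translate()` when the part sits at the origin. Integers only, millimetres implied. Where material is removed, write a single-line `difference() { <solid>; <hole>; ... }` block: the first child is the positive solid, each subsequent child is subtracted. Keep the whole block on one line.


difference() { translate([197, 213, 0]) cube([5500, 209, 2680]); translate([2224, 213, 0]) cube([805, 209, 2008]); }
translate([197, 4594, 0]) cube([5500, 209, 2680]);
translate([197, 422, 0]) cube([209, 4172, 2680]);
translate([5488, 422, 0]) cube([209, 4172, 2680]);


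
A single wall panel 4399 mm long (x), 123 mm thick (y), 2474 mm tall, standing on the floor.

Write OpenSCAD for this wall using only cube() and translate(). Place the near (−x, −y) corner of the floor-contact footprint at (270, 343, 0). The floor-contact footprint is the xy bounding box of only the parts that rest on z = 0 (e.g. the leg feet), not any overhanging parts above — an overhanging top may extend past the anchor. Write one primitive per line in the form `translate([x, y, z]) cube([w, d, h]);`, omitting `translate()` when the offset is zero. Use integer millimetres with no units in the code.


translate([270, 343, 0]) cube([4399, 123, 2474]);


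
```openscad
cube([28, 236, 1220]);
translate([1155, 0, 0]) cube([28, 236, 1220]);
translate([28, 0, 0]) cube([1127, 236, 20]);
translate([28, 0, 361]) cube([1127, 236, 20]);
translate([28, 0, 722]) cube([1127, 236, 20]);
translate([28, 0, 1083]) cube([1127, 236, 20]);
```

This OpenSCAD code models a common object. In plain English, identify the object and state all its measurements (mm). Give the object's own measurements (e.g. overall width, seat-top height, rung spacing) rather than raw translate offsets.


An open bookshelf. Two side panels, each 28 mm thick, 236 mm deep and 1220 mm tall, stand 1183 mm apart (outside-to-outside). Between them sit 4 shelves, each 20 mm thick and 236 mm deep, spanning the full gap between the sides. The bottom shelf rests on the floor (its underside at z = 0) and the clear gap between one shelf's top and the next shelf's underside is 341 mm.


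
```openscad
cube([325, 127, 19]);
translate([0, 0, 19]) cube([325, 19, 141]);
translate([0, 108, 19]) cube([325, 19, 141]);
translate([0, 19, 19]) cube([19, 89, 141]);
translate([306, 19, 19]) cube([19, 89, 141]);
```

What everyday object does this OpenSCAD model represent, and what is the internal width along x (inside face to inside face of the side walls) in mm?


An open box. The internal width is 287 mm.

A 325×127 base slab with four walls standing on it — an open box. The base is 325 mm wide and the walls are 19 mm thick, so the internal width is 325 − 2 × 19 = 287 mm.


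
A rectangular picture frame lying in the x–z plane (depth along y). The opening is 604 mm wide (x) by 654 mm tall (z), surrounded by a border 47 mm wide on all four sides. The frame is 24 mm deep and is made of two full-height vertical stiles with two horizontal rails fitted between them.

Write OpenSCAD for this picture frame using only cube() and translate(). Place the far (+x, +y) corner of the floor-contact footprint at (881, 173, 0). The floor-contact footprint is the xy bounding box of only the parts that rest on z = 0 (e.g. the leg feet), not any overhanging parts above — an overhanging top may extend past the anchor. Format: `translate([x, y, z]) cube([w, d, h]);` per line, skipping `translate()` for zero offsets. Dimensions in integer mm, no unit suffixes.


translate([183, 149, 0]) cube([47, 24, 748]);
translate([834, 149, 0]) cube([47, 24, 748]);
translate([230, 149, 0]) cube([604, 24, 47]);
translate([230, 149, 701]) cube([604, 24, 47]);


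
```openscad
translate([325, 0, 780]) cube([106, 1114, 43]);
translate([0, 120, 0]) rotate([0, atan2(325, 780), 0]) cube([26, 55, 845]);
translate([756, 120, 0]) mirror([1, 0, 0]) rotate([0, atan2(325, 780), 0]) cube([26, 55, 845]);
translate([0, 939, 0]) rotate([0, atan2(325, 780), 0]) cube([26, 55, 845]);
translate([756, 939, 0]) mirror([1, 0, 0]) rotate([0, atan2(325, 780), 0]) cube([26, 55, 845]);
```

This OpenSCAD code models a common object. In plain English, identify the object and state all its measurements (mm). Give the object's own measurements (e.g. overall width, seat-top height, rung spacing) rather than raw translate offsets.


A sawhorse. A 106×1114×43 mm beam (x, y, z) sits on two A-frame leg pairs. Each pair is two raked legs of 26×55 mm section (55 mm along y) splaying symmetrically in x. Each leg rises 780 mm vertically over 325 mm of horizontal reach and is 845 mm long along its own axis. Every leg's outer bottom edge rests on the floor and its outer top edge meets a bottom edge of the beam — the left legs (tilting toward +x) meet the beam's −x bottom edge, the right legs (their mirror images, tilting toward −x) meet its +x bottom edge — so the leg tops tuck under the beam, the beam's underside is 780 mm above the floor, and the feet are 756 mm apart outside-to-outside with the beam centred between them. The two leg pairs are set in 120 mm from either end of the beam.


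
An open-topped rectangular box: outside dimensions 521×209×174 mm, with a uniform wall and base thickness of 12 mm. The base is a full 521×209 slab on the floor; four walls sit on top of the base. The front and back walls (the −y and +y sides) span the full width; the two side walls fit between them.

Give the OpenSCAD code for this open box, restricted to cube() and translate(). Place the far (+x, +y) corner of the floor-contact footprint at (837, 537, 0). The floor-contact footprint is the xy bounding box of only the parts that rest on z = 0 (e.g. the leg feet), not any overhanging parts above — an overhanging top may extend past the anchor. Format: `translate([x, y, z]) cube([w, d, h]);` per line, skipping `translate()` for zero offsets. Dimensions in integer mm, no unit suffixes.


translate([316, 328, 0]) cube([521, 209, 12]);
translate([316, 328, 12]) cube([521, 12, 162]);
translate([316, 525, 12]) cube([521, 12, 162]);
translate([316, 340, 12]) cube([12, 185, 162]);
translate([825, 340, 12]) cube([12, 185, 162]);


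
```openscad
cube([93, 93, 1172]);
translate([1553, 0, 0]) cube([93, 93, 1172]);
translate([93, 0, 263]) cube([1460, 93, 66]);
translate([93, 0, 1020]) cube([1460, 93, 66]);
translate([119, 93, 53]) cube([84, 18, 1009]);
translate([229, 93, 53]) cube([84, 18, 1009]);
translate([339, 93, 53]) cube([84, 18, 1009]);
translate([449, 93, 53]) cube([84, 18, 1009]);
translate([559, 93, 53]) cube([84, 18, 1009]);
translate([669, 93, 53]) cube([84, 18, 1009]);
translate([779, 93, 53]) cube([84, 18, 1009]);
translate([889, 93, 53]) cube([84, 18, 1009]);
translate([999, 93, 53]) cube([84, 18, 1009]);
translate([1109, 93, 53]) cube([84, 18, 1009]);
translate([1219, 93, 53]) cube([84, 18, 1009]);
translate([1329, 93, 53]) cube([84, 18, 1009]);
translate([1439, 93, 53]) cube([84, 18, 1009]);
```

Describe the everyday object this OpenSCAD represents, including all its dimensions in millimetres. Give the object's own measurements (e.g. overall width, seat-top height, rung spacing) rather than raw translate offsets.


A fence section. Two 93×93 mm posts, 1172 mm tall, stand on the floor with a clear span of 1460 mm between their inner faces. Two horizontal rails of 93×66 mm section span the gap between the posts with their undersides at z = 263 mm and z = 1020 mm, flush with the posts' −y face. 13 pickets, each 84 mm wide, 18 mm thick and 1009 mm tall, are fixed to the +y face of the rails with their bottoms at z = 53 mm, spaced across the span with a 26 mm gap after the −x post and between neighbouring pickets, with 30 mm left before the +x post.


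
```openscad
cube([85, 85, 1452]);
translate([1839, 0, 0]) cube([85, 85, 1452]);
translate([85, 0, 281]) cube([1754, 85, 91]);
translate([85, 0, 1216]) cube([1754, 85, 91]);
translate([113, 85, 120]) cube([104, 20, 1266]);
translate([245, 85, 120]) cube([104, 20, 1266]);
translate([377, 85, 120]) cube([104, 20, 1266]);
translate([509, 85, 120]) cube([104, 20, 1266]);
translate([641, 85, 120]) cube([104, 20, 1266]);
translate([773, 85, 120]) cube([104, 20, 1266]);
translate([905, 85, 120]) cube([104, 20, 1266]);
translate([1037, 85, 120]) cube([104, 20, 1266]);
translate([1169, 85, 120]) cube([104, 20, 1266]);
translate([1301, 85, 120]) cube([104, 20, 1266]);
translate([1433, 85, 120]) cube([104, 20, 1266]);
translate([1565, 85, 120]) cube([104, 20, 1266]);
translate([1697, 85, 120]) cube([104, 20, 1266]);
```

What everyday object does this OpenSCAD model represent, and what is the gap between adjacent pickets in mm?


A fence section. The picket gap is 28 mm.

Two posts, two rails, 13 pickets — a fence section. Span 1754 mm holds 13 pickets of 104 mm with 14 equal gaps: ⌊(1754 − 13·104) / 14⌋ = 28 mm.


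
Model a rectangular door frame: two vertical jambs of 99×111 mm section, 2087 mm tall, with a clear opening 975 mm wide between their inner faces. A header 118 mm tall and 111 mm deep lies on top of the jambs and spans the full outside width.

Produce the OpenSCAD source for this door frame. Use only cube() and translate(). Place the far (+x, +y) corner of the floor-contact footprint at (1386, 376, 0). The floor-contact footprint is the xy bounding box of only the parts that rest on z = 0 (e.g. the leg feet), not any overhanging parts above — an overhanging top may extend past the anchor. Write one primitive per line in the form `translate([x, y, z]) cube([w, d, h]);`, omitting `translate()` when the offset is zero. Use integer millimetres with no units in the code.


translate([213, 265, 0]) cube([99, 111, 2087]);
translate([1287, 265, 0]) cube([99, 111, 2087]);
translate([213, 265, 2087]) cube([1173, 111, 118]);


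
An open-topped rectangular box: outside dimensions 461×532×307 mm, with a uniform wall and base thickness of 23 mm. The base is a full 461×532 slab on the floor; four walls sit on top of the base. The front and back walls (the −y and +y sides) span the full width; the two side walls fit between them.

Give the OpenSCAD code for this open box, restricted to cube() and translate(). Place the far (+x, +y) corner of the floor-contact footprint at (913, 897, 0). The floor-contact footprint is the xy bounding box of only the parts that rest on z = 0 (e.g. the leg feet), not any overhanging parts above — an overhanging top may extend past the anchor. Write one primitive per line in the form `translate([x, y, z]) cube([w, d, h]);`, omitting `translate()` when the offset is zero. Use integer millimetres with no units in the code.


translate([452, 365, 0]) cube([461, 532, 23]);
translate([452, 365, 23]) cube([461, 23, 284]);
translate([452, 874, 23]) cube([461, 23, 284]);
translate([452, 388, 23]) cube([23, 486, 284]);
translate([890, 388, 23]) cube([23, 486, 284]);


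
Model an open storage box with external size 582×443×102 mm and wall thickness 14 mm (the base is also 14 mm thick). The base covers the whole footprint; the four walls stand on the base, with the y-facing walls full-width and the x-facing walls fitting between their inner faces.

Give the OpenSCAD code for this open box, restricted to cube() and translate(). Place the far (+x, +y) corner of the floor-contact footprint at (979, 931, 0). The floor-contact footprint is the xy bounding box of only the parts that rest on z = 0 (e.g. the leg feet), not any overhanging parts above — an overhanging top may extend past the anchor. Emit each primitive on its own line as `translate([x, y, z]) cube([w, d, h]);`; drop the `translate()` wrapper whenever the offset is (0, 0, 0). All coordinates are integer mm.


translate([397, 488, 0]) cube([582, 443, 14]);
translate([397, 488, 14]) cube([582, 14, 88]);
translate([397, 917, 14]) cube([582, 14, 88]);
translate([397, 502, 14]) cube([14, 415, 88]);
translate([965, 502, 14]) cube([14, 415, 88]);


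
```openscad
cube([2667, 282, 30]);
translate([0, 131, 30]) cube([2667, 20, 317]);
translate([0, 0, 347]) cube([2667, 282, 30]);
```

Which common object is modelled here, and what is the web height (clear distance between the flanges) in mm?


An I-beam. The web height is 317 mm.

Two wide flanges with a thin centred web — an I-beam. Overall 377 mm minus two 30 mm flanges gives a web of 377 − 2·30 = 317 mm.


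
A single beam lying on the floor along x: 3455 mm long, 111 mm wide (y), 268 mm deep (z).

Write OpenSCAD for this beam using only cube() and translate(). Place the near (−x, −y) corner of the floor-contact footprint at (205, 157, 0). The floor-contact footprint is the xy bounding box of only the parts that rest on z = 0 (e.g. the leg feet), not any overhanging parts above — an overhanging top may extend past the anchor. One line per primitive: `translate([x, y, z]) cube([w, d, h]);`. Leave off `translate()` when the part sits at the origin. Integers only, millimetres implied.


translate([205, 157, 0]) cube([3455, 111, 268]);


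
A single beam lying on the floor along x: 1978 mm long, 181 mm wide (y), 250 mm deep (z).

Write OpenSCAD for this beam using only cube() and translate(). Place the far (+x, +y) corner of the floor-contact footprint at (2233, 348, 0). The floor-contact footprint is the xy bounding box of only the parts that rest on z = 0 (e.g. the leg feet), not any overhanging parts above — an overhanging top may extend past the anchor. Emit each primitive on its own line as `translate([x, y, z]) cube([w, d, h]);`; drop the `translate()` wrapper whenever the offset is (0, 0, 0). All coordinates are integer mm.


translate([255, 167, 0]) cube([1978, 181, 250]);


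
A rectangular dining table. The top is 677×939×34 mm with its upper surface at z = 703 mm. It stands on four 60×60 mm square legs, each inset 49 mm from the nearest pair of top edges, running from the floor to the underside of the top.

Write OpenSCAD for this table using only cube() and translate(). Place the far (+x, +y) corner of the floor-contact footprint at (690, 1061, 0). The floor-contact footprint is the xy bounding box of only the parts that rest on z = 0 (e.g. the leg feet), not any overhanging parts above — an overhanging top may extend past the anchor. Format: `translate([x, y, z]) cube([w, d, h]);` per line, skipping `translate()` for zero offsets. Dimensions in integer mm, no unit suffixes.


// leg_h = 703 - 34 = 669
translate([62, 171, 669]) cube([677, 939, 34]);
translate([111, 220, 0]) cube([60, 60, 669]);
translate([630, 220, 0]) cube([60, 60, 669]);
translate([111, 1001, 0]) cube([60, 60, 669]);
translate([630, 1001, 0]) cube([60, 60, 669]);


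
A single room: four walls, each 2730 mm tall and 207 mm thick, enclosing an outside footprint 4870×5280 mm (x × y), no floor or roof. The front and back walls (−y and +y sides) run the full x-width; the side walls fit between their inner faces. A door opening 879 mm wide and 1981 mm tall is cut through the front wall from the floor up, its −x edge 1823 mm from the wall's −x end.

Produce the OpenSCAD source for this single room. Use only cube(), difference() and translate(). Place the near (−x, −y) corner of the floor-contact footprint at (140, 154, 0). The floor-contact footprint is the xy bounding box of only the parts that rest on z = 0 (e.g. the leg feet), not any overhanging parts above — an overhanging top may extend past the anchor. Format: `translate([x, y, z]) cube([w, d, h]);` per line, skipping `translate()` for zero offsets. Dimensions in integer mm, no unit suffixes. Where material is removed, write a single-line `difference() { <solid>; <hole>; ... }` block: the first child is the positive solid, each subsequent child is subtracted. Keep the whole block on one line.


difference() { translate([140, 154, 0]) cube([4870, 207, 2730]); translate([1963, 154, 0]) cube([879, 207, 1981]); }
translate([140, 5227, 0]) cube([4870, 207, 2730]);
translate([140, 361, 0]) cube([207, 4866, 2730]);
translate([4803, 361, 0]) cube([207, 4866, 2730]);


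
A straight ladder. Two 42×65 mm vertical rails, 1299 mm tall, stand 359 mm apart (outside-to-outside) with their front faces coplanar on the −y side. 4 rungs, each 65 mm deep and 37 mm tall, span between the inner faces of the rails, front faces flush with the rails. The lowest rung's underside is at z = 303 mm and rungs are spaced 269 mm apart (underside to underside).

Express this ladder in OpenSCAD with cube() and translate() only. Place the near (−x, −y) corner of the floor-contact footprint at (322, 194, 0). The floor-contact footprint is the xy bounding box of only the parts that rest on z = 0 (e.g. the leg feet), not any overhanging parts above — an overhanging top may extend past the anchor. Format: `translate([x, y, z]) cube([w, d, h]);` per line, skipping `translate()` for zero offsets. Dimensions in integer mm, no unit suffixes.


translate([322, 194, 0]) cube([42, 65, 1299]);
translate([639, 194, 0]) cube([42, 65, 1299]);
translate([364, 194, 303]) cube([275, 65, 37]);
translate([364, 194, 572]) cube([275, 65, 37]);
translate([364, 194, 841]) cube([275, 65, 37]);
translate([364, 194, 1110]) cube([275, 65, 37]);


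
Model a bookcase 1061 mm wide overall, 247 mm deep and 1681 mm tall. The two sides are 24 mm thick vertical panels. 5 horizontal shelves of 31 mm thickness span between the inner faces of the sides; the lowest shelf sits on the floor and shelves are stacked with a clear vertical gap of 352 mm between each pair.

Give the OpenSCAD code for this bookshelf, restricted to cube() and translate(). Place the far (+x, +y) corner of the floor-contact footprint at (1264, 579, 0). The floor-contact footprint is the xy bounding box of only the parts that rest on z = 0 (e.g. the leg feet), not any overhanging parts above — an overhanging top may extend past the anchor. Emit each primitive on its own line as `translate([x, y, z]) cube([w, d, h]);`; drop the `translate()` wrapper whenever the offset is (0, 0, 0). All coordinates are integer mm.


translate([203, 332, 0]) cube([24, 247, 1681]);
translate([1240, 332, 0]) cube([24, 247, 1681]);
translate([227, 332, 0]) cube([1013, 247, 31]);
translate([227, 332, 383]) cube([1013, 247, 31]);
translate([227, 332, 766]) cube([1013, 247, 31]);
translate([227, 332, 1149]) cube([1013, 247, 31]);
translate([227, 332, 1532]) cube([1013, 247, 31]);


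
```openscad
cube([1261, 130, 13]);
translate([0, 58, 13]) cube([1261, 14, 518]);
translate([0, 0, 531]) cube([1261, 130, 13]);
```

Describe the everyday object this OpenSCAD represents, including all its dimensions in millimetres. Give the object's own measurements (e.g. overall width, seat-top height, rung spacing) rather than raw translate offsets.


An I-beam lying along x, 1261 mm long. Overall section height 544 mm. Two flanges 130 mm wide (y) and 13 mm thick, one on the floor and one at the top; a web 14 mm thick runs between them, centred on the flange width.


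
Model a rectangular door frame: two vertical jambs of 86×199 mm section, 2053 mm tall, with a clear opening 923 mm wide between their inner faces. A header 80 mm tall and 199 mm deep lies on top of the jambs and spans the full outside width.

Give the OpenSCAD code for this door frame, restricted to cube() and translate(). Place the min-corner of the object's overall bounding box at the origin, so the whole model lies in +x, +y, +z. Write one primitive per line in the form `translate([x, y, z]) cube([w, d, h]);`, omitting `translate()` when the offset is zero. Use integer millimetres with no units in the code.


cube([86, 199, 2053]);
translate([1009, 0, 0]) cube([86, 199, 2053]);
translate([0, 0, 2053]) cube([1095, 199, 80]);


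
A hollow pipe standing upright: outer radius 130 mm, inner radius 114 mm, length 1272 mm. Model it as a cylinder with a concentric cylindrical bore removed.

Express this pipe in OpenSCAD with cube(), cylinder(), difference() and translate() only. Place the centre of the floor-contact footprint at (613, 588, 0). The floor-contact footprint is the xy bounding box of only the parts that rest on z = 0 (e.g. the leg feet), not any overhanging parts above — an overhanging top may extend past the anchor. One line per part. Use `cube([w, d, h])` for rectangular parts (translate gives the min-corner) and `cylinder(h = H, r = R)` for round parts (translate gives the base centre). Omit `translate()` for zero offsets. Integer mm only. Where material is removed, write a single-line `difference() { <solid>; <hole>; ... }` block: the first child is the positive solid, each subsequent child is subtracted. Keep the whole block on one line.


difference() { translate([613, 588, 0]) cylinder(h = 1272, r = 130); translate([613, 588, 0]) cylinder(h = 1272, r = 114); }


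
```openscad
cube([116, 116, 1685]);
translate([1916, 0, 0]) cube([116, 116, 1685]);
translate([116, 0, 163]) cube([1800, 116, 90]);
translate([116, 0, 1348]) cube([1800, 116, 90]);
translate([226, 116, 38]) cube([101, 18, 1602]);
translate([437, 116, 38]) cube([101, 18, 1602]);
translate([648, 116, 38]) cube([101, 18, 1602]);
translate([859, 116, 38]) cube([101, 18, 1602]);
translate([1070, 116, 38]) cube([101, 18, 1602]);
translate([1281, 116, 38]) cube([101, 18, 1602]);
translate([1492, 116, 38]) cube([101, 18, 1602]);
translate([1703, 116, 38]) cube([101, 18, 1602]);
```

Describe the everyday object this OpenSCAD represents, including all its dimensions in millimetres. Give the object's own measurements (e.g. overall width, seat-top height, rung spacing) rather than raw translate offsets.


A fence section. Two 116×116 mm posts, 1685 mm tall, stand on the floor with a clear span of 1800 mm between their inner faces. Two horizontal rails of 116×90 mm section span the gap between the posts with their undersides at z = 163 mm and z = 1348 mm, flush with the posts' −y face. 8 pickets, each 101 mm wide, 18 mm thick and 1602 mm tall, are fixed to the +y face of the rails with their bottoms at z = 38 mm, spaced across the span with a 110 mm gap after the −x post and between neighbouring pickets, with 112 mm left before the +x post.


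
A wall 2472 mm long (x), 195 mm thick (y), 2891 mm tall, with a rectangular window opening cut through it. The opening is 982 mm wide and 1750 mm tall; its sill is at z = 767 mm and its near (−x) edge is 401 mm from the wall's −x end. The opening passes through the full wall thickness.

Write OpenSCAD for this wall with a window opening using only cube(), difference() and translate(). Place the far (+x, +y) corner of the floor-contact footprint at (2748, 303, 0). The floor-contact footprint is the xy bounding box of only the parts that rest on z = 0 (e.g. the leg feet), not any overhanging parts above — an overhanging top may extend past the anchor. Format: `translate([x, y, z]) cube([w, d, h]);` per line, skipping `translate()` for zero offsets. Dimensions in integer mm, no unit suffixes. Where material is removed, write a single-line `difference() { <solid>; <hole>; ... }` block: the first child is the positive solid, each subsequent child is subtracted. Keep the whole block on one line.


difference() { translate([276, 108, 0]) cube([2472, 195, 2891]); translate([677, 108, 767]) cube([982, 195, 1750]); }


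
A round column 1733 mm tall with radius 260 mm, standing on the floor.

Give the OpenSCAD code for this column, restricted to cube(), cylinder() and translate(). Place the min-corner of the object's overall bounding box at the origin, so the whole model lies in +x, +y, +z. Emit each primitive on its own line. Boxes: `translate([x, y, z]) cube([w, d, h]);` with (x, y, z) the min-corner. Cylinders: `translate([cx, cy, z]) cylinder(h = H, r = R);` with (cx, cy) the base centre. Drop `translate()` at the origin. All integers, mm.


translate([260, 260, 0]) cylinder(h = 1733, r = 260);


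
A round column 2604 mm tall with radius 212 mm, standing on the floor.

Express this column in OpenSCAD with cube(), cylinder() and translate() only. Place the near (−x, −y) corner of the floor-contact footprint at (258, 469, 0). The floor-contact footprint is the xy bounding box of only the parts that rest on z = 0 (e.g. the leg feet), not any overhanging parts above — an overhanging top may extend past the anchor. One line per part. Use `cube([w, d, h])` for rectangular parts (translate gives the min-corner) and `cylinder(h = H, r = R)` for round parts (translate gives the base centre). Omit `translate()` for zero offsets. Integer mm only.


translate([470, 681, 0]) cylinder(h = 2604, r = 212);


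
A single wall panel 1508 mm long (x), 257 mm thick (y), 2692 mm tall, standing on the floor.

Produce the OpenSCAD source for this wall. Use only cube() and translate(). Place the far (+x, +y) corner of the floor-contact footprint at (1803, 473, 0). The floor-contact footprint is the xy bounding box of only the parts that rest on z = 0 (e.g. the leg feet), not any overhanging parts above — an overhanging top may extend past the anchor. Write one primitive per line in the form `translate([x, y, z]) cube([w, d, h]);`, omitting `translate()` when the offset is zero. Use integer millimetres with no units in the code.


translate([295, 216, 0]) cube([1508, 257, 2692]);


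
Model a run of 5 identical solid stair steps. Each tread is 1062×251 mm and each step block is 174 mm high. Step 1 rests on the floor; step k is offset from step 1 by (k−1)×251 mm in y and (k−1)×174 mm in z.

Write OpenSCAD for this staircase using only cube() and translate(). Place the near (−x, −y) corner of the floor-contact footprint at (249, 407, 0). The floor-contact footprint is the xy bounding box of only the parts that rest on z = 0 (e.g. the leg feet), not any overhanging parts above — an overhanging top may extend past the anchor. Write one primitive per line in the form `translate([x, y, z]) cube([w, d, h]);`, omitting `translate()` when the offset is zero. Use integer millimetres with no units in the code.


translate([249, 407, 0]) cube([1062, 251, 174]);
translate([249, 658, 174]) cube([1062, 251, 174]);
translate([249, 909, 348]) cube([1062, 251, 174]);
translate([249, 1160, 522]) cube([1062, 251, 174]);
translate([249, 1411, 696]) cube([1062, 251, 174]);


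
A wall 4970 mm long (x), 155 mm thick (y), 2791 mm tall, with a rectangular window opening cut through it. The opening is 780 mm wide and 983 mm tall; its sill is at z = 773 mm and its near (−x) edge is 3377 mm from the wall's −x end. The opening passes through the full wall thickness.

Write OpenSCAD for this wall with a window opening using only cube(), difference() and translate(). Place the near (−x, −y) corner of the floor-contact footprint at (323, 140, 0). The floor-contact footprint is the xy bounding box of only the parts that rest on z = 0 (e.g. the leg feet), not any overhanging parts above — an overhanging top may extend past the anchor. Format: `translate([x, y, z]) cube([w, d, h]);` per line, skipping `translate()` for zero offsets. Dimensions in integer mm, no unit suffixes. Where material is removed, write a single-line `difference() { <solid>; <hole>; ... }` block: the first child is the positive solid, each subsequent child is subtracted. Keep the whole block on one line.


difference() { translate([323, 140, 0]) cube([4970, 155, 2791]); translate([3700, 140, 773]) cube([780, 155, 983]); }


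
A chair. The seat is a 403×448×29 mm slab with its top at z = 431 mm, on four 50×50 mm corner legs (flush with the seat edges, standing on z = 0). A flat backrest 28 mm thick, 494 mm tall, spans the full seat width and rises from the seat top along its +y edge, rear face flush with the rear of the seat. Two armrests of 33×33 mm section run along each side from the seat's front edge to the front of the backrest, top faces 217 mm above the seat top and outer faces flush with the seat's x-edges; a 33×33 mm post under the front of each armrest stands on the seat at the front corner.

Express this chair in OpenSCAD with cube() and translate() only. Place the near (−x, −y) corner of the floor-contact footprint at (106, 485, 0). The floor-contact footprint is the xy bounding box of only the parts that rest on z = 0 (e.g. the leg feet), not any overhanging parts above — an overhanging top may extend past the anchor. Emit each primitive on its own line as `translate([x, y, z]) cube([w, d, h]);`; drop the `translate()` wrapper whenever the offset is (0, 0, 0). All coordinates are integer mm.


translate([106, 485, 402]) cube([403, 448, 29]);
translate([106, 485, 0]) cube([50, 50, 402]);
translate([459, 485, 0]) cube([50, 50, 402]);
translate([106, 883, 0]) cube([50, 50, 402]);
translate([459, 883, 0]) cube([50, 50, 402]);
translate([106, 905, 431]) cube([403, 28, 494]);
translate([106, 485, 615]) cube([33, 420, 33]);
translate([476, 485, 615]) cube([33, 420, 33]);
translate([106, 485, 431]) cube([33, 33, 184]);
translate([476, 485, 431]) cube([33, 33, 184]);


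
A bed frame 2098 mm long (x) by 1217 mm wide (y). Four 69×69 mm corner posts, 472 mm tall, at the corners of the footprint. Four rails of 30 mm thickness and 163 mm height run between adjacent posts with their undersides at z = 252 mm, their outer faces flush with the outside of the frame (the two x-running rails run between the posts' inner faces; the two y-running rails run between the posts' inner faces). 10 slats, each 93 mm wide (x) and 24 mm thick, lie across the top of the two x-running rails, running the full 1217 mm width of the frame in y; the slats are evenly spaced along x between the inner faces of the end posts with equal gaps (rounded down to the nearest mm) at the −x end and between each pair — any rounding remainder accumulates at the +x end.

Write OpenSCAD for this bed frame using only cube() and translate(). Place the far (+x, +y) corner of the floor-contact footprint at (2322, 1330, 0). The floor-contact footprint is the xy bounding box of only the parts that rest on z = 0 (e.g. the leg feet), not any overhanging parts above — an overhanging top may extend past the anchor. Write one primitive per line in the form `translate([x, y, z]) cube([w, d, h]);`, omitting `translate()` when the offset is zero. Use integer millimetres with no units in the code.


translate([224, 113, 0]) cube([69, 69, 472]);
translate([224, 1261, 0]) cube([69, 69, 472]);
translate([2253, 113, 0]) cube([69, 69, 472]);
translate([2253, 1261, 0]) cube([69, 69, 472]);
translate([293, 113, 252]) cube([1960, 30, 163]);
translate([293, 1300, 252]) cube([1960, 30, 163]);
translate([224, 182, 252]) cube([30, 1079, 163]);
translate([2292, 182, 252]) cube([30, 1079, 163]);
translate([386, 113, 415]) cube([93, 1217, 24]);
translate([572, 113, 415]) cube([93, 1217, 24]);
translate([758, 113, 415]) cube([93, 1217, 24]);
translate([944, 113, 415]) cube([93, 1217, 24]);
translate([1130, 113, 415]) cube([93, 1217, 24]);
translate([1316, 113, 415]) cube([93, 1217, 24]);
translate([1502, 113, 415]) cube([93, 1217, 24]);
translate([1688, 113, 415]) cube([93, 1217, 24]);
translate([1874, 113, 415]) cube([93, 1217, 24]);
translate([2060, 113, 415]) cube([93, 1217, 24]);


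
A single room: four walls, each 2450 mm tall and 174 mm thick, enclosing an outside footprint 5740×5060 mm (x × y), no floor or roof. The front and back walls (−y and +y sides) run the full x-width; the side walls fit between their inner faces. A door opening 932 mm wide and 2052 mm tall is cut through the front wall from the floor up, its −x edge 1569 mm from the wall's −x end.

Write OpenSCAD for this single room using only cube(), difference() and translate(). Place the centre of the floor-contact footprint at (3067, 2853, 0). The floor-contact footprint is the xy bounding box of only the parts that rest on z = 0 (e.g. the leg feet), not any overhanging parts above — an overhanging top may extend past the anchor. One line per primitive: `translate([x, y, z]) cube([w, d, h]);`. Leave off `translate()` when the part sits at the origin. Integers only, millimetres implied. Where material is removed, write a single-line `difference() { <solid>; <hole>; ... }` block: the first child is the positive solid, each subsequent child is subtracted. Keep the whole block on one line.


difference() { translate([197, 323, 0]) cube([5740, 174, 2450]); translate([1766, 323, 0]) cube([932, 174, 2052]); }
translate([197, 5209, 0]) cube([5740, 174, 2450]);
translate([197, 497, 0]) cube([174, 4712, 2450]);
translate([5763, 497, 0]) cube([174, 4712, 2450]);


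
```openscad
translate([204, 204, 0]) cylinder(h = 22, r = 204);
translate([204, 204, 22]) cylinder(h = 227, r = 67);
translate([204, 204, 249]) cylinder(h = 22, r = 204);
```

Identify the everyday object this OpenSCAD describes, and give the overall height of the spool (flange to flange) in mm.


A spool. The overall height is 271 mm.

Three coaxial cylinders, large–small–large — a spool. Two 22 mm flanges and a 227 mm core give 22 + 227 + 22 = 271 mm.


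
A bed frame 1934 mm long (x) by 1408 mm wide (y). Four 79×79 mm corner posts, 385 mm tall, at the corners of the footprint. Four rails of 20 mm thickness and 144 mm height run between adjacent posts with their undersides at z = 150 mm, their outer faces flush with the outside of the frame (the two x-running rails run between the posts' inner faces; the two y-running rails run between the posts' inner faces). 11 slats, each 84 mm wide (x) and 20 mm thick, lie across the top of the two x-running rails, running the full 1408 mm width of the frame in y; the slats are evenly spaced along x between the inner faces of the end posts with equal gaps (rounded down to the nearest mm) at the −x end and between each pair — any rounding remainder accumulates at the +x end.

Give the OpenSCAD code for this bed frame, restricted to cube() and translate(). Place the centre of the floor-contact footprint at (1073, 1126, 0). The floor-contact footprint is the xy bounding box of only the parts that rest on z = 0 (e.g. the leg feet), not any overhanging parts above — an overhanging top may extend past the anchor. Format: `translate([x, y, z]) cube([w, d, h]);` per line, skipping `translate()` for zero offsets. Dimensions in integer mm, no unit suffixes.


translate([106, 422, 0]) cube([79, 79, 385]);
translate([106, 1751, 0]) cube([79, 79, 385]);
translate([1961, 422, 0]) cube([79, 79, 385]);
translate([1961, 1751, 0]) cube([79, 79, 385]);
translate([185, 422, 150]) cube([1776, 20, 144]);
translate([185, 1810, 150]) cube([1776, 20, 144]);
translate([106, 501, 150]) cube([20, 1250, 144]);
translate([2020, 501, 150]) cube([20, 1250, 144]);
translate([256, 422, 294]) cube([84, 1408, 20]);
translate([411, 422, 294]) cube([84, 1408, 20]);
translate([566, 422, 294]) cube([84, 1408, 20]);
translate([721, 422, 294]) cube([84, 1408, 20]);
translate([876, 422, 294]) cube([84, 1408, 20]);
translate([1031, 422, 294]) cube([84, 1408, 20]);
translate([1186, 422, 294]) cube([84, 1408, 20]);
translate([1341, 422, 294]) cube([84, 1408, 20]);
translate([1496, 422, 294]) cube([84, 1408, 20]);
translate([1651, 422, 294]) cube([84, 1408, 20]);
translate([1806, 422, 294]) cube([84, 1408, 20]);
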